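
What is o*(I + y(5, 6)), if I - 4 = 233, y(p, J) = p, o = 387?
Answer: 93654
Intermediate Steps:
I = 237 (I = 4 + 233 = 237)
o*(I + y(5, 6)) = 387*(237 + 5) = 387*242 = 93654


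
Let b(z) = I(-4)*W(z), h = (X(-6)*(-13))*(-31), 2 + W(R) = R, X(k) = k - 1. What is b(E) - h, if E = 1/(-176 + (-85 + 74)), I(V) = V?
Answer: 529027/187 ≈ 2829.0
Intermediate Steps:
X(k) = -1 + k
W(R) = -2 + R
h = -2821 (h = ((-1 - 6)*(-13))*(-31) = -7*(-13)*(-31) = 91*(-31) = -2821)
E = -1/187 (E = 1/(-176 - 11) = 1/(-187) = -1/187 ≈ -0.0053476)
b(z) = 8 - 4*z (b(z) = -4*(-2 + z) = 8 - 4*z)
b(E) - h = (8 - 4*(-1/187)) - 1*(-2821) = (8 + 4/187) + 2821 = 1500/187 + 2821 = 529027/187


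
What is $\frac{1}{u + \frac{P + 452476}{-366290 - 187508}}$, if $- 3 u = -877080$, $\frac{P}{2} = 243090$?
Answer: $\frac{276899}{80953722312} \approx 3.4205 \cdot 10^{-6}$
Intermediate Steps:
$P = 486180$ ($P = 2 \cdot 243090 = 486180$)
$u = 292360$ ($u = \left(- \frac{1}{3}\right) \left(-877080\right) = 292360$)
$\frac{1}{u + \frac{P + 452476}{-366290 - 187508}} = \frac{1}{292360 + \frac{486180 + 452476}{-366290 - 187508}} = \frac{1}{292360 + \frac{938656}{-553798}} = \frac{1}{292360 + 938656 \left(- \frac{1}{553798}\right)} = \frac{1}{292360 - \frac{469328}{276899}} = \frac{1}{\frac{80953722312}{276899}} = \frac{276899}{80953722312}$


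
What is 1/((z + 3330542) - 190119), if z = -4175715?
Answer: -1/1035292 ≈ -9.6591e-7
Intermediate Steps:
1/((z + 3330542) - 190119) = 1/((-4175715 + 3330542) - 190119) = 1/(-845173 - 190119) = 1/(-1035292) = -1/1035292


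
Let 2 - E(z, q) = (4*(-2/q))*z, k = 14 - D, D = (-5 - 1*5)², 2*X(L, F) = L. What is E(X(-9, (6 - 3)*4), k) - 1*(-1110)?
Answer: 47834/43 ≈ 1112.4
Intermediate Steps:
X(L, F) = L/2
D = 100 (D = (-5 - 5)² = (-10)² = 100)
k = -86 (k = 14 - 1*100 = 14 - 100 = -86)
E(z, q) = 2 + 8*z/q (E(z, q) = 2 - 4*(-2/q)*z = 2 - (-8/q)*z = 2 - (-8)*z/q = 2 + 8*z/q)
E(X(-9, (6 - 3)*4), k) - 1*(-1110) = (2 + 8*((½)*(-9))/(-86)) - 1*(-1110) = (2 + 8*(-9/2)*(-1/86)) + 1110 = (2 + 18/43) + 1110 = 104/43 + 1110 = 47834/43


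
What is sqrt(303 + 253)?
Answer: 2*sqrt(139) ≈ 23.580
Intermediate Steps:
sqrt(303 + 253) = sqrt(556) = 2*sqrt(139)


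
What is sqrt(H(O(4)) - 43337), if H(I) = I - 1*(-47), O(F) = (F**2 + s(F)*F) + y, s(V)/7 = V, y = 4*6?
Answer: I*sqrt(43138) ≈ 207.7*I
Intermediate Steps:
y = 24
s(V) = 7*V
O(F) = 24 + 8*F**2 (O(F) = (F**2 + (7*F)*F) + 24 = (F**2 + 7*F**2) + 24 = 8*F**2 + 24 = 24 + 8*F**2)
H(I) = 47 + I (H(I) = I + 47 = 47 + I)
sqrt(H(O(4)) - 43337) = sqrt((47 + (24 + 8*4**2)) - 43337) = sqrt((47 + (24 + 8*16)) - 43337) = sqrt((47 + (24 + 128)) - 43337) = sqrt((47 + 152) - 43337) = sqrt(199 - 43337) = sqrt(-43138) = I*sqrt(43138)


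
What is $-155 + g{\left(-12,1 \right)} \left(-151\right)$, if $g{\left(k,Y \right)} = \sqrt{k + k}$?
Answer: $-155 - 302 i \sqrt{6} \approx -155.0 - 739.75 i$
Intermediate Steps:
$g{\left(k,Y \right)} = \sqrt{2} \sqrt{k}$ ($g{\left(k,Y \right)} = \sqrt{2 k} = \sqrt{2} \sqrt{k}$)
$-155 + g{\left(-12,1 \right)} \left(-151\right) = -155 + \sqrt{2} \sqrt{-12} \left(-151\right) = -155 + \sqrt{2} \cdot 2 i \sqrt{3} \left(-151\right) = -155 + 2 i \sqrt{6} \left(-151\right) = -155 - 302 i \sqrt{6}$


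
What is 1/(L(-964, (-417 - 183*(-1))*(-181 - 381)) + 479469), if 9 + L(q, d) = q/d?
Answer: 32877/15763206179 ≈ 2.0857e-6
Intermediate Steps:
L(q, d) = -9 + q/d
1/(L(-964, (-417 - 183*(-1))*(-181 - 381)) + 479469) = 1/((-9 - 964*1/((-417 - 183*(-1))*(-181 - 381))) + 479469) = 1/((-9 - 964*(-1/(562*(-417 + 183)))) + 479469) = 1/((-9 - 964/((-234*(-562)))) + 479469) = 1/((-9 - 964/131508) + 479469) = 1/((-9 - 964*1/131508) + 479469) = 1/((-9 - 241/32877) + 479469) = 1/(-296134/32877 + 479469) = 1/(15763206179/32877) = 32877/15763206179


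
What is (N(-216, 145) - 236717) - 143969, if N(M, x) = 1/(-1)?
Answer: -380687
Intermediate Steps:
N(M, x) = -1
(N(-216, 145) - 236717) - 143969 = (-1 - 236717) - 143969 = -236718 - 143969 = -380687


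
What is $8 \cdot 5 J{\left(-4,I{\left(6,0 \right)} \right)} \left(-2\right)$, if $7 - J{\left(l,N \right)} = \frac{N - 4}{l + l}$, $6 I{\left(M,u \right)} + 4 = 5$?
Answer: $- \frac{1565}{3} \approx -521.67$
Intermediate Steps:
$I{\left(M,u \right)} = \frac{1}{6}$ ($I{\left(M,u \right)} = - \frac{2}{3} + \frac{1}{6} \cdot 5 = - \frac{2}{3} + \frac{5}{6} = \frac{1}{6}$)
$J{\left(l,N \right)} = 7 - \frac{-4 + N}{2 l}$ ($J{\left(l,N \right)} = 7 - \frac{N - 4}{l + l} = 7 - \frac{-4 + N}{2 l}$)
$8 \cdot 5 J{\left(-4,I{\left(6,0 \right)} \right)} \left(-2\right) = 8 \cdot 5 \frac{4 - \frac{1}{6} + 14 \left(-4\right)}{2 \left(-4\right)} \left(-2\right) = 40 \cdot \frac{1}{2} \left(- \frac{1}{4}\right) \left(4 - \frac{1}{6} - 56\right) \left(-2\right) = 40 \cdot \frac{1}{2} \left(- \frac{1}{4}\right) \left(- \frac{313}{6}\right) \left(-2\right) = 40 \cdot \frac{313}{48} \left(-2\right) = \frac{1565}{6} \left(-2\right) = - \frac{1565}{3}$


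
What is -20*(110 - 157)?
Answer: 940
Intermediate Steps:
-20*(110 - 157) = -20*(-47) = 940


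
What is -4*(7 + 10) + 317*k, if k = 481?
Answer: 152409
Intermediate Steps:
-4*(7 + 10) + 317*k = -4*(7 + 10) + 317*481 = -4*17 + 152477 = -68 + 152477 = 152409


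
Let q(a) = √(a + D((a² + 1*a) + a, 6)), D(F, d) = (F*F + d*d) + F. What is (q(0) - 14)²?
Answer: 64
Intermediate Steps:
D(F, d) = F + F² + d² (D(F, d) = (F² + d²) + F = F + F² + d²)
q(a) = √(36 + a² + (a² + 2*a)² + 3*a) (q(a) = √(a + (((a² + 1*a) + a) + ((a² + 1*a) + a)² + 6²)) = √(a + (((a² + a) + a) + ((a² + a) + a)² + 36)) = √(a + (((a + a²) + a) + ((a + a²) + a)² + 36)) = √(a + ((a² + 2*a) + (a² + 2*a)² + 36)) = √(a + (36 + a² + (a² + 2*a)² + 2*a)) = √(36 + a² + (a² + 2*a)² + 3*a))
(q(0) - 14)² = (√(36 + 0 + 0*(2 + 0) + 0²*(2 + 0)²) - 14)² = (√(36 + 0 + 0*2 + 0*2²) - 14)² = (√(36 + 0 + 0 + 0*4) - 14)² = (√(36 + 0 + 0 + 0) - 14)² = (√36 - 14)² = (6 - 14)² = (-8)² = 64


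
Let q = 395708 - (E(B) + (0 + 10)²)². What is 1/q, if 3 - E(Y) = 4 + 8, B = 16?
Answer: 1/387427 ≈ 2.5811e-6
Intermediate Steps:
E(Y) = -9 (E(Y) = 3 - (4 + 8) = 3 - 1*12 = 3 - 12 = -9)
q = 387427 (q = 395708 - (-9 + (0 + 10)²)² = 395708 - (-9 + 10²)² = 395708 - (-9 + 100)² = 395708 - 1*91² = 395708 - 1*8281 = 395708 - 8281 = 387427)
1/q = 1/387427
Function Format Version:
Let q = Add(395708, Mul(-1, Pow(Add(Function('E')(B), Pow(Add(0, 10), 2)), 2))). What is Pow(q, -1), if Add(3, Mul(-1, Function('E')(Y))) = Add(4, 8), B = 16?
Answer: Rational(1, 387427) ≈ 2.5811e-6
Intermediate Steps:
Function('E')(Y) = -9 (Function('E')(Y) = Add(3, Mul(-1, Add(4, 8))) = Add(3, Mul(-1, 12)) = Add(3, -12) = -9)
q = 387427 (q = Add(395708, Mul(-1, Pow(Add(-9, Pow(Add(0, 10), 2)), 2))) = Add(395708, Mul(-1, Pow(Add(-9, Pow(10, 2)), 2))) = Add(395708, Mul(-1, Pow(Add(-9, 100), 2))) = Add(395708, Mul(-1, Pow(91, 2))) = Add(395708, Mul(-1, 8281)) = Add(395708, -8281) = 387427)
Pow(q, -1) = Pow(387427, -1) = Rational(1, 387427)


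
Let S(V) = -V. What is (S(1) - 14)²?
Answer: 225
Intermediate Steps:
(S(1) - 14)² = (-1*1 - 14)² = (-1 - 14)² = (-15)² = 225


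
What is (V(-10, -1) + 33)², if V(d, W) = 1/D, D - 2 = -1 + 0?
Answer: 1156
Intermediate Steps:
D = 1 (D = 2 + (-1 + 0) = 2 - 1 = 1)
V(d, W) = 1 (V(d, W) = 1/1 = 1)
(V(-10, -1) + 33)² = (1 + 33)² = 34² = 1156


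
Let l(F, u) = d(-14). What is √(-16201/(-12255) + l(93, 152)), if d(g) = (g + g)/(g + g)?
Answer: 2*√87182070/12255 ≈ 1.5238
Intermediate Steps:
d(g) = 1 (d(g) = (2*g)/((2*g)) = (2*g)*(1/(2*g)) = 1)
l(F, u) = 1
√(-16201/(-12255) + l(93, 152)) = √(-16201/(-12255) + 1) = √(-16201*(-1/12255) + 1) = √(16201/12255 + 1) = √(28456/12255) = 2*√87182070/12255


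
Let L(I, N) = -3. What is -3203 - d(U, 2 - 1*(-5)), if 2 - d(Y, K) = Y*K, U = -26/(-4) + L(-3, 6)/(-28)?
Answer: -12635/4 ≈ -3158.8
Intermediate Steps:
U = 185/28 (U = -26/(-4) - 3/(-28) = -26*(-1/4) - 3*(-1/28) = 13/2 + 3/28 = 185/28 ≈ 6.6071)
d(Y, K) = 2 - K*Y (d(Y, K) = 2 - Y*K = 2 - K*Y)
-3203 - d(U, 2 - 1*(-5)) = -3203 - (2 - 1*(2 - 1*(-5))*185/28) = -3203 - (2 - 1*(2 + 5)*185/28) = -3203 - (2 - 1*7*185/28) = -3203 - (2 - 185/4) = -3203 - 1*(-177/4) = -3203 + 177/4 = -12635/4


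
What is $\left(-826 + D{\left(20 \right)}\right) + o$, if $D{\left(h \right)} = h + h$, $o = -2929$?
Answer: $-3715$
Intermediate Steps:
$D{\left(h \right)} = 2 h$
$\left(-826 + D{\left(20 \right)}\right) + o = \left(-826 + 2 \cdot 20\right) - 2929 = \left(-826 + 40\right) - 2929 = -786 - 2929 = -3715$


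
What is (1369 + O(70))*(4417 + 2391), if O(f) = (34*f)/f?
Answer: 9551624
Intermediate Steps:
O(f) = 34
(1369 + O(70))*(4417 + 2391) = (1369 + 34)*(4417 + 2391) = 1403*6808 = 9551624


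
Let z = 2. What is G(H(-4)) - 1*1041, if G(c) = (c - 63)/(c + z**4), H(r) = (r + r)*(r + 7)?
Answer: -8241/8 ≈ -1030.1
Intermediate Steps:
H(r) = 2*r*(7 + r) (H(r) = (2*r)*(7 + r) = 2*r*(7 + r))
G(c) = (-63 + c)/(16 + c) (G(c) = (c - 63)/(c + 2**4) = (-63 + c)/(c + 16) = (-63 + c)/(16 + c))
G(H(-4)) - 1*1041 = (-63 + 2*(-4)*(7 - 4))/(16 + 2*(-4)*(7 - 4)) - 1*1041 = (-63 + 2*(-4)*3)/(16 + 2*(-4)*3) - 1041 = (-63 - 24)/(16 - 24) - 1041 = -87/(-8) - 1041 = -1/8*(-87) - 1041 = 87/8 - 1041 = -8241/8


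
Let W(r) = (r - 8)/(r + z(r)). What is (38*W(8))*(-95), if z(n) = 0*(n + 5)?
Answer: 0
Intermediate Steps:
z(n) = 0 (z(n) = 0*(5 + n) = 0)
W(r) = (-8 + r)/r (W(r) = (r - 8)/(r + 0) = (-8 + r)/r)
(38*W(8))*(-95) = (38*((-8 + 8)/8))*(-95) = (38*((⅛)*0))*(-95) = (38*0)*(-95) = 0*(-95) = 0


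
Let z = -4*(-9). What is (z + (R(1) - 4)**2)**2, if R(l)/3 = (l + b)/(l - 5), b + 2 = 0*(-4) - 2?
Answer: 390625/256 ≈ 1525.9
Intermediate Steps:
b = -4 (b = -2 + (0*(-4) - 2) = -2 + (0 - 2) = -2 - 2 = -4)
R(l) = 3*(-4 + l)/(-5 + l) (R(l) = 3*((l - 4)/(l - 5)) = 3*((-4 + l)/(-5 + l)) = 3*(-4 + l)/(-5 + l))
z = 36
(z + (R(1) - 4)**2)**2 = (36 + (3*(-4 + 1)/(-5 + 1) - 4)**2)**2 = (36 + (3*(-3)/(-4) - 4)**2)**2 = (36 + (3*(-1/4)*(-3) - 4)**2)**2 = (36 + (9/4 - 4)**2)**2 = (36 + (-7/4)**2)**2 = (36 + 49/16)**2 = (625/16)**2 = 390625/256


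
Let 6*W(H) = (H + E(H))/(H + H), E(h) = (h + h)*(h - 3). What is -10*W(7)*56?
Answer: -420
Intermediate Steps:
E(h) = 2*h*(-3 + h) (E(h) = (2*h)*(-3 + h) = 2*h*(-3 + h))
W(H) = (H + 2*H*(-3 + H))/(12*H) (W(H) = ((H + 2*H*(-3 + H))/(H + H))/6 = ((H + 2*H*(-3 + H))/((2*H)))/6 = ((H + 2*H*(-3 + H))*(1/(2*H)))/6 = ((H + 2*H*(-3 + H))/(2*H))/6 = (H + 2*H*(-3 + H))/(12*H))
-10*W(7)*56 = -10*(-5/12 + (⅙)*7)*56 = -10*(-5/12 + 7/6)*56 = -10*¾*56 = -15/2*56 = -420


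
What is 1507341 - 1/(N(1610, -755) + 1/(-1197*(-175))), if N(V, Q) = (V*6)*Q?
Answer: 2302861341901169634/1527764017499 ≈ 1.5073e+6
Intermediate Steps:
N(V, Q) = 6*Q*V (N(V, Q) = (6*V)*Q = 6*Q*V)
1507341 - 1/(N(1610, -755) + 1/(-1197*(-175))) = 1507341 - 1/(6*(-755)*1610 + 1/(-1197*(-175))) = 1507341 - 1/(-7293300 + 1/209475) = 1507341 - 1/(-1527764017499/209475) = 1507341 - 1*(-209475/1527764017499) = 1507341 + 209475/1527764017499 = 2302861341901169634/1527764017499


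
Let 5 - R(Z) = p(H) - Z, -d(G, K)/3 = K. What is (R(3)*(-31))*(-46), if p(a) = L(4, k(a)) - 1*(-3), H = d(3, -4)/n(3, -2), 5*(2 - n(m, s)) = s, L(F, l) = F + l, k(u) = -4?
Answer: 7130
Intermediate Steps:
d(G, K) = -3*K
n(m, s) = 2 - s/5
H = 5 (H = (-3*(-4))/(2 - 1/5*(-2)) = 12/(2 + 2/5) = 12/(12/5) = 12*(5/12) = 5)
p(a) = 3 (p(a) = (4 - 4) - 1*(-3) = 0 + 3 = 3)
R(Z) = 2 + Z (R(Z) = 5 - (3 - Z) = 5 + (-3 + Z) = 2 + Z)
(R(3)*(-31))*(-46) = ((2 + 3)*(-31))*(-46) = (5*(-31))*(-46) = -155*(-46) = 7130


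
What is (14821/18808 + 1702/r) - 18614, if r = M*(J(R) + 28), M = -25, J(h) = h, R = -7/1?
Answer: -183822588991/9874200 ≈ -18616.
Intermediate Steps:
R = -7 (R = -7*1 = -7)
r = -525 (r = -25*(-7 + 28) = -25*21 = -525)
(14821/18808 + 1702/r) - 18614 = (14821/18808 + 1702/(-525)) - 18614 = (14821*(1/18808) + 1702*(-1/525)) - 18614 = (14821/18808 - 1702/525) - 18614 = -24230191/9874200 - 18614 = -183822588991/9874200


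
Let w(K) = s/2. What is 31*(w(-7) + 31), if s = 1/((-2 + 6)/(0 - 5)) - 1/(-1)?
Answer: 7657/8 ≈ 957.13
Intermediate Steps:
s = -¼ (s = 1/(4/(-5)) - 1*(-1) = 1/(4*(-⅕)) + 1 = 1/(-⅘) + 1 = 1*(-5/4) + 1 = -5/4 + 1 = -¼ ≈ -0.25000)
w(K) = -⅛ (w(K) = -¼/2 = -¼*½ = -⅛)
31*(w(-7) + 31) = 31*(-⅛ + 31) = 31*(247/8) = 7657/8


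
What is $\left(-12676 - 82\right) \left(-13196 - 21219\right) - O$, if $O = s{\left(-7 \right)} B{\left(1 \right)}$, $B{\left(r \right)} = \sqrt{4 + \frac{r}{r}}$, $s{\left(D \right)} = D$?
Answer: $439066570 + 7 \sqrt{5} \approx 4.3907 \cdot 10^{8}$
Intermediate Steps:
$B{\left(r \right)} = \sqrt{5}$ ($B{\left(r \right)} = \sqrt{4 + 1} = \sqrt{5}$)
$O = - 7 \sqrt{5} \approx -15.652$
$\left(-12676 - 82\right) \left(-13196 - 21219\right) - O = \left(-12676 - 82\right) \left(-13196 - 21219\right) - - 7 \sqrt{5} = \left(-12758\right) \left(-34415\right) + 7 \sqrt{5} = 439066570 + 7 \sqrt{5}$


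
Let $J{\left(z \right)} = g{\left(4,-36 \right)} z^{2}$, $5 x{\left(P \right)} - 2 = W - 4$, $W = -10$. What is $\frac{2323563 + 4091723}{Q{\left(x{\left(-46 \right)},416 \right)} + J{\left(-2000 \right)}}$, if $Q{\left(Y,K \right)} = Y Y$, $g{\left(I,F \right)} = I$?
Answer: $\frac{80191075}{200000072} \approx 0.40096$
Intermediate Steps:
$x{\left(P \right)} = - \frac{12}{5}$ ($x{\left(P \right)} = \frac{2}{5} + \frac{-10 - 4}{5} = \frac{2}{5} + \frac{1}{5} \left(-14\right) = \frac{2}{5} - \frac{14}{5} = - \frac{12}{5}$)
$J{\left(z \right)} = 4 z^{2}$
$Q{\left(Y,K \right)} = Y^{2}$
$\frac{2323563 + 4091723}{Q{\left(x{\left(-46 \right)},416 \right)} + J{\left(-2000 \right)}} = \frac{2323563 + 4091723}{\left(- \frac{12}{5}\right)^{2} + 4 \left(-2000\right)^{2}} = \frac{6415286}{\frac{144}{25} + 4 \cdot 4000000} = \frac{6415286}{\frac{144}{25} + 16000000} = \frac{6415286}{\frac{400000144}{25}} = 6415286 \cdot \frac{25}{400000144} = \frac{80191075}{200000072}$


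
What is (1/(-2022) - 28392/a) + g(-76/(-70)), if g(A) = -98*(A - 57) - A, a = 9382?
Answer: 1817763697991/331982070 ≈ 5475.5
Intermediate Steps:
g(A) = 5586 - 99*A (g(A) = -98*(-57 + A) - A = (5586 - 98*A) - A = 5586 - 99*A)
(1/(-2022) - 28392/a) + g(-76/(-70)) = (1/(-2022) - 28392/9382) + (5586 - (-7524)/(-70)) = (-1/2022 - 28392*1/9382) + (5586 - (-7524)*(-1)/70) = (-1/2022 - 14196/4691) + (5586 - 99*38/35) = -28709003/9485202 + (5586 - 3762/35) = -28709003/9485202 + 191748/35 = 1817763697991/331982070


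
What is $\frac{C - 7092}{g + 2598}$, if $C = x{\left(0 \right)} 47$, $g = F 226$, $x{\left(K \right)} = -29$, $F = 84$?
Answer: $- \frac{8455}{21582} \approx -0.39176$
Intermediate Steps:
$g = 18984$ ($g = 84 \cdot 226 = 18984$)
$C = -1363$ ($C = \left(-29\right) 47 = -1363$)
$\frac{C - 7092}{g + 2598} = \frac{-1363 - 7092}{18984 + 2598} = - \frac{8455}{21582}$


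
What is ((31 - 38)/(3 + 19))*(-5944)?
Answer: 20804/11 ≈ 1891.3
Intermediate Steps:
((31 - 38)/(3 + 19))*(-5944) = -7/22*(-5944) = 20804/11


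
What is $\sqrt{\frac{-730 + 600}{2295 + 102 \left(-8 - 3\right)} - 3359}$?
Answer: $\frac{7 i \sqrt{94324449}}{1173} \approx 57.958 i$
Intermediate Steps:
$\sqrt{\frac{-730 + 600}{2295 + 102 \left(-8 - 3\right)} - 3359} = \sqrt{- \frac{130}{2295 + 102 \left(-11\right)} - 3359} = \sqrt{- \frac{130}{2295 - 1122} - 3359} = \sqrt{- \frac{130}{1173} - 3359} = \sqrt{- \frac{3940237}{1173}} = \frac{7 i \sqrt{94324449}}{1173}$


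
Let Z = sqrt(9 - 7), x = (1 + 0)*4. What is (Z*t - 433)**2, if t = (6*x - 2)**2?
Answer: 656001 - 419144*sqrt(2) ≈ 63242.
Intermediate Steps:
x = 4 (x = 1*4 = 4)
t = 484 (t = (6*4 - 2)**2 = (24 - 2)**2 = 22**2 = 484)
Z = sqrt(2) ≈ 1.4142
(Z*t - 433)**2 = (sqrt(2)*484 - 433)**2 = (484*sqrt(2) - 433)**2 = (-433 + 484*sqrt(2))**2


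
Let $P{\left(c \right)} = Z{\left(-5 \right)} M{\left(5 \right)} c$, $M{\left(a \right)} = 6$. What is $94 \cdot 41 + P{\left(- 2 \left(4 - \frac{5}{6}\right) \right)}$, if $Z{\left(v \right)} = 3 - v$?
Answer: $3550$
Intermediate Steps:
$P{\left(c \right)} = 48 c$ ($P{\left(c \right)} = \left(3 - -5\right) 6 c = \left(3 + 5\right) 6 c = 8 \cdot 6 c = 48 c$)
$94 \cdot 41 + P{\left(- 2 \left(4 - \frac{5}{6}\right) \right)} = 94 \cdot 41 + 48 \left(- 2 \left(4 - \frac{5}{6}\right)\right) = 3854 + 48 \left(- 2 \left(4 - \frac{5}{6}\right)\right) = 3854 + 48 \left(\left(-2\right) \frac{19}{6}\right) = 3854 + 48 \left(- \frac{19}{3}\right) = 3854 - 304 = 3550$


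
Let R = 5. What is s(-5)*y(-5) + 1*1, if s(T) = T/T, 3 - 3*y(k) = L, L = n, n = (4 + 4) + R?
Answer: -7/3 ≈ -2.3333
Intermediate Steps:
n = 13 (n = (4 + 4) + 5 = 8 + 5 = 13)
L = 13
y(k) = -10/3 (y(k) = 1 - ⅓*13 = 1 - 13/3 = -10/3)
s(T) = 1
s(-5)*y(-5) + 1*1 = 1*(-10/3) + 1*1 = -10/3 + 1 = -7/3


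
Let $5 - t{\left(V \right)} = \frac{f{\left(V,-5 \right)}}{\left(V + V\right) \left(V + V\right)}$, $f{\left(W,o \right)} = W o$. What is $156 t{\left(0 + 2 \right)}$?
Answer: $\frac{1755}{2} \approx 877.5$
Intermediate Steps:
$t{\left(V \right)} = 5 + \frac{5}{4 V}$ ($t{\left(V \right)} = 5 - \frac{V \left(-5\right)}{\left(V + V\right) \left(V + V\right)} = 5 - \frac{\left(-5\right) V}{2 V 2 V} = 5 - \frac{\left(-5\right) V}{4 V^{2}} = 5 - - 5 V \frac{1}{4 V^{2}} = 5 - - \frac{5}{4 V} = 5 + \frac{5}{4 V}$)
$156 t{\left(0 + 2 \right)} = 156 \left(5 + \frac{5}{4 \left(0 + 2\right)}\right) = 156 \left(5 + \frac{5}{4 \cdot 2}\right) = 156 \left(5 + \frac{5}{4} \cdot \frac{1}{2}\right) = 156 \left(5 + \frac{5}{8}\right) = 156 \cdot \frac{45}{8} = \frac{1755}{2}$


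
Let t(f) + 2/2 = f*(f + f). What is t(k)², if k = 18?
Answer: 418609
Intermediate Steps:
t(f) = -1 + 2*f² (t(f) = -1 + f*(f + f) = -1 + f*(2*f) = -1 + 2*f²)
t(k)² = (-1 + 2*18²)² = (-1 + 2*324)² = (-1 + 648)² = 647² = 418609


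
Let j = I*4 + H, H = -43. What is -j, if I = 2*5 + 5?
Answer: -17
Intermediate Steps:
I = 15 (I = 10 + 5 = 15)
j = 17 (j = 15*4 - 43 = 60 - 43 = 17)
-j = -1*17 = -17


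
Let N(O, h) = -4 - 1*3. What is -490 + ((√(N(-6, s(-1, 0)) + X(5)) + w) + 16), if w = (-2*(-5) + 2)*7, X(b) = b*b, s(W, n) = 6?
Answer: -390 + 3*√2 ≈ -385.76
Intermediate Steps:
X(b) = b²
w = 84 (w = (10 + 2)*7 = 12*7 = 84)
N(O, h) = -7 (N(O, h) = -4 - 3 = -7)
-490 + ((√(N(-6, s(-1, 0)) + X(5)) + w) + 16) = -490 + ((√(-7 + 5²) + 84) + 16) = -490 + ((√(-7 + 25) + 84) + 16) = -490 + ((√18 + 84) + 16) = -490 + ((3*√2 + 84) + 16) = -490 + ((84 + 3*√2) + 16) = -490 + (100 + 3*√2) = -390 + 3*√2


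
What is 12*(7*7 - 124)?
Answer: -900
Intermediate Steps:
12*(7*7 - 124) = 12*(49 - 124) = 12*(-75) = -900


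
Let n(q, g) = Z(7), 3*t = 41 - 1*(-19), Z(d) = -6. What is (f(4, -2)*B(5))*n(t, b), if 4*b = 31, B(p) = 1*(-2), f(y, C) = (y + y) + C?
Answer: 72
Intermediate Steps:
f(y, C) = C + 2*y (f(y, C) = 2*y + C = C + 2*y)
B(p) = -2
b = 31/4 (b = (1/4)*31 = 31/4 ≈ 7.7500)
t = 20 (t = (41 - 1*(-19))/3 = (41 + 19)/3 = (1/3)*60 = 20)
n(q, g) = -6
(f(4, -2)*B(5))*n(t, b) = ((-2 + 2*4)*(-2))*(-6) = ((-2 + 8)*(-2))*(-6) = (6*(-2))*(-6) = -12*(-6) = 72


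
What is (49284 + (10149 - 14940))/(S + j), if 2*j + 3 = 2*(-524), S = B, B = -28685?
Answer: -88986/58421 ≈ -1.5232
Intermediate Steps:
S = -28685
j = -1051/2 (j = -3/2 + (2*(-524))/2 = -3/2 + (½)*(-1048) = -3/2 - 524 = -1051/2 ≈ -525.50)
(49284 + (10149 - 14940))/(S + j) = (49284 + (10149 - 14940))/(-28685 - 1051/2) = (49284 - 4791)/(-58421/2) = 44493*(-2/58421) = -88986/58421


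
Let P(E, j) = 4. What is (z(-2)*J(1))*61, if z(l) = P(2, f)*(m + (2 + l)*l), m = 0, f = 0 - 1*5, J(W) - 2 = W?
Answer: 0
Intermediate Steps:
J(W) = 2 + W
f = -5 (f = 0 - 5 = -5)
z(l) = 4*l*(2 + l) (z(l) = 4*(0 + (2 + l)*l) = 4*(0 + l*(2 + l)) = 4*(l*(2 + l)) = 4*l*(2 + l))
(z(-2)*J(1))*61 = ((4*(-2)*(2 - 2))*(2 + 1))*61 = ((4*(-2)*0)*3)*61 = (0*3)*61 = 0*61 = 0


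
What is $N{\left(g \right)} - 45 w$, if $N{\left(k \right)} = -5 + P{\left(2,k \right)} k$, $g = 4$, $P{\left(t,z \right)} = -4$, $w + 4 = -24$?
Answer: $1239$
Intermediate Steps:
$w = -28$ ($w = -4 - 24 = -28$)
$N{\left(k \right)} = -5 - 4 k$
$N{\left(g \right)} - 45 w = \left(-5 - 16\right) - -1260 = \left(-5 - 16\right) + 1260 = -21 + 1260 = 1239$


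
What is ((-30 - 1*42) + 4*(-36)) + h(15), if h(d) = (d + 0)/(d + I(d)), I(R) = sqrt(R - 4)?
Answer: -45999/214 - 15*sqrt(11)/214 ≈ -215.18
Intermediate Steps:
I(R) = sqrt(-4 + R)
h(d) = d/(d + sqrt(-4 + d)) (h(d) = (d + 0)/(d + sqrt(-4 + d)) = d/(d + sqrt(-4 + d)))
((-30 - 1*42) + 4*(-36)) + h(15) = ((-30 - 1*42) + 4*(-36)) + 15/(15 + sqrt(-4 + 15)) = ((-30 - 42) - 144) + 15/(15 + sqrt(11)) = (-72 - 144) + 15/(15 + sqrt(11)) = -216 + 15/(15 + sqrt(11))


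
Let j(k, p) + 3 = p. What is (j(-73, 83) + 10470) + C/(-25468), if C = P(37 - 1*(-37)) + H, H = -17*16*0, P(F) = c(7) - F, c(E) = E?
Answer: 268687467/25468 ≈ 10550.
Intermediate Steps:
P(F) = 7 - F
j(k, p) = -3 + p
H = 0 (H = -272*0 = 0)
C = -67 (C = (7 - (37 - 1*(-37))) + 0 = (7 - (37 + 37)) + 0 = (7 - 1*74) + 0 = (7 - 74) + 0 = -67 + 0 = -67)
(j(-73, 83) + 10470) + C/(-25468) = ((-3 + 83) + 10470) - 67/(-25468) = (80 + 10470) - 67*(-1/25468) = 10550 + 67/25468 = 268687467/25468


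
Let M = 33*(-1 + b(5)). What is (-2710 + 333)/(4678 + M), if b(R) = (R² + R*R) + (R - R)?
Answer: -2377/6295 ≈ -0.37760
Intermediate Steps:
b(R) = 2*R² (b(R) = (R² + R²) + 0 = 2*R² + 0 = 2*R²)
M = 1617 (M = 33*(-1 + 2*5²) = 33*(-1 + 2*25) = 33*(-1 + 50) = 33*49 = 1617)
(-2710 + 333)/(4678 + M) = (-2710 + 333)/(4678 + 1617) = -2377/6295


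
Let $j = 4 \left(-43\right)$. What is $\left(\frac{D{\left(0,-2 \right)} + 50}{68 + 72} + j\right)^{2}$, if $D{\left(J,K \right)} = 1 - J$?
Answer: $\frac{577392841}{19600} \approx 29459.0$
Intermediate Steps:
$j = -172$
$\left(\frac{D{\left(0,-2 \right)} + 50}{68 + 72} + j\right)^{2} = \left(\frac{\left(1 - 0\right) + 50}{68 + 72} - 172\right)^{2} = \left(\frac{\left(1 + 0\right) + 50}{140} - 172\right)^{2} = \left(\left(1 + 50\right) \frac{1}{140} - 172\right)^{2} = \left(51 \cdot \frac{1}{140} - 172\right)^{2} = \left(\frac{51}{140} - 172\right)^{2} = \left(- \frac{24029}{140}\right)^{2} = \frac{577392841}{19600}$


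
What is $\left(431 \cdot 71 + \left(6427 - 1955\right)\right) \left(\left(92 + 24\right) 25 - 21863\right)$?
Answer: $-665089299$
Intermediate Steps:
$\left(431 \cdot 71 + \left(6427 - 1955\right)\right) \left(\left(92 + 24\right) 25 - 21863\right) = \left(30601 + 4472\right) \left(116 \cdot 25 - 21863\right) = 35073 \left(2900 - 21863\right) = 35073 \left(-18963\right) = -665089299$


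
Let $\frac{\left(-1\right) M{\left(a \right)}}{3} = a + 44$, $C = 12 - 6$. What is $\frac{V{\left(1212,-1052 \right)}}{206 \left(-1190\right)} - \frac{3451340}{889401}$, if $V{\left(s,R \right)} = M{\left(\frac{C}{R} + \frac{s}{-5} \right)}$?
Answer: $- \frac{2226533999390821}{573413011798200} \approx -3.8829$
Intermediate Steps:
$C = 6$
$M{\left(a \right)} = -132 - 3 a$ ($M{\left(a \right)} = - 3 \left(a + 44\right) = - 3 \left(44 + a\right) = -132 - 3 a$)
$V{\left(s,R \right)} = -132 - \frac{18}{R} + \frac{3 s}{5}$ ($V{\left(s,R \right)} = -132 - 3 \left(\frac{6}{R} + \frac{s}{-5}\right) = -132 - 3 \left(\frac{6}{R} + s \left(- \frac{1}{5}\right)\right) = -132 - 3 \left(\frac{6}{R} - \frac{s}{5}\right) = -132 + \left(- \frac{18}{R} + \frac{3 s}{5}\right) = -132 - \frac{18}{R} + \frac{3 s}{5}$)
$\frac{V{\left(1212,-1052 \right)}}{206 \left(-1190\right)} - \frac{3451340}{889401} = \frac{-132 - \frac{18}{-1052} + \frac{3}{5} \cdot 1212}{206 \left(-1190\right)} - \frac{3451340}{889401} = \frac{-132 - - \frac{9}{526} + \frac{3636}{5}}{-245140} - \frac{3451340}{889401} = \left(-132 + \frac{9}{526} + \frac{3636}{5}\right) \left(- \frac{1}{245140}\right) - \frac{3451340}{889401} = \frac{1565421}{2630} \left(- \frac{1}{245140}\right) - \frac{3451340}{889401} = - \frac{1565421}{644718200} - \frac{3451340}{889401} = - \frac{2226533999390821}{573413011798200}$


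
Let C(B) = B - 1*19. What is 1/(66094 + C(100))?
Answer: 1/66175 ≈ 1.5111e-5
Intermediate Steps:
C(B) = -19 + B (C(B) = B - 19 = -19 + B)
1/(66094 + C(100)) = 1/(66094 + (-19 + 100)) = 1/(66094 + 81) = 1/66175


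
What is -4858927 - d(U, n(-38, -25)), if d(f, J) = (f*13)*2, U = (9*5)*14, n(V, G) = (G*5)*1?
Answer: -4875307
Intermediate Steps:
n(V, G) = 5*G (n(V, G) = (5*G)*1 = 5*G)
U = 630 (U = 45*14 = 630)
d(f, J) = 26*f (d(f, J) = (13*f)*2 = 26*f)
-4858927 - d(U, n(-38, -25)) = -4858927 - 26*630 = -4858927 - 1*16380 = -4858927 - 16380 = -4875307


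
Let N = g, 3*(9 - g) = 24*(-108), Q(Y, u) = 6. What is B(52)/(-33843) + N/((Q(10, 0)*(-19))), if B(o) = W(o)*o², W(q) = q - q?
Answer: -291/38 ≈ -7.6579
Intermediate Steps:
W(q) = 0
B(o) = 0 (B(o) = 0*o² = 0)
g = 873 (g = 9 - 8*(-108) = 9 - ⅓*(-2592) = 9 + 864 = 873)
N = 873
B(52)/(-33843) + N/((Q(10, 0)*(-19))) = 0/(-33843) + 873/((6*(-19))) = 0*(-1/33843) + 873/(-114) = 0 + 873*(-1/114) = 0 - 291/38 = -291/38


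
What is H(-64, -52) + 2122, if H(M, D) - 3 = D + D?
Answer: 2021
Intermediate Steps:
H(M, D) = 3 + 2*D (H(M, D) = 3 + (D + D) = 3 + 2*D)
H(-64, -52) + 2122 = (3 + 2*(-52)) + 2122 = (3 - 104) + 2122 = -101 + 2122 = 2021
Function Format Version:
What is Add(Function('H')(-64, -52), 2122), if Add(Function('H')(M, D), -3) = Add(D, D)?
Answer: 2021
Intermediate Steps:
Function('H')(M, D) = Add(3, Mul(2, D)) (Function('H')(M, D) = Add(3, Add(D, D)) = Add(3, Mul(2, D)))
Add(Function('H')(-64, -52), 2122) = Add(Add(3, Mul(2, -52)), 2122) = Add(Add(3, -104), 2122) = Add(-101, 2122) = 2021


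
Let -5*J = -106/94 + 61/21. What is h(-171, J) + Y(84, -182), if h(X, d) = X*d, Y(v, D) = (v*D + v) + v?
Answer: -24772422/1645 ≈ -15059.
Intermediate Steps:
J = -1754/4935 (J = -(-106/94 + 61/21)/5 = -(-106*1/94 + 61*(1/21))/5 = -(-53/47 + 61/21)/5 = -⅕*1754/987 = -1754/4935 ≈ -0.35542)
Y(v, D) = 2*v + D*v (Y(v, D) = (D*v + v) + v = (v + D*v) + v = 2*v + D*v)
h(-171, J) + Y(84, -182) = -171*(-1754/4935) + 84*(2 - 182) = 99978/1645 + 84*(-180) = 99978/1645 - 15120 = -24772422/1645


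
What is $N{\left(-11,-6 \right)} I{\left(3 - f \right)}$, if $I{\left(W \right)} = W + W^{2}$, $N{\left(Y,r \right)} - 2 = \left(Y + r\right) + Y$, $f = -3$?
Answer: $-1092$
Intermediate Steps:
$N{\left(Y,r \right)} = 2 + r + 2 Y$ ($N{\left(Y,r \right)} = 2 + \left(\left(Y + r\right) + Y\right) = 2 + \left(r + 2 Y\right) = 2 + r + 2 Y$)
$N{\left(-11,-6 \right)} I{\left(3 - f \right)} = \left(2 - 6 + 2 \left(-11\right)\right) \left(3 - -3\right) \left(1 + \left(3 - -3\right)\right) = \left(2 - 6 - 22\right) \left(3 + 3\right) \left(1 + \left(3 + 3\right)\right) = - 26 \cdot 6 \left(1 + 6\right) = - 26 \cdot 6 \cdot 7 = \left(-26\right) 42 = -1092$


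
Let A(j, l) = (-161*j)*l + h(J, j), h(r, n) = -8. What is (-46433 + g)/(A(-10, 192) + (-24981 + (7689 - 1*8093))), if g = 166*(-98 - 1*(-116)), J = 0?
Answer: -43445/283727 ≈ -0.15312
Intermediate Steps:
g = 2988 (g = 166*(-98 + 116) = 166*18 = 2988)
A(j, l) = -8 - 161*j*l (A(j, l) = (-161*j)*l - 8 = -161*j*l - 8 = -8 - 161*j*l)
(-46433 + g)/(A(-10, 192) + (-24981 + (7689 - 1*8093))) = (-46433 + 2988)/((-8 - 161*(-10)*192) + (-24981 + (7689 - 1*8093))) = -43445/((-8 + 309120) + (-24981 + (7689 - 8093))) = -43445/(309112 + (-24981 - 404)) = -43445/(309112 - 25385) = -43445/283727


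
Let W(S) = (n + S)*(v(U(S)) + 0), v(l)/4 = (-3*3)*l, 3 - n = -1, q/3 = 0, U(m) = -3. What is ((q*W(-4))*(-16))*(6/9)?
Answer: 0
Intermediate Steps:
q = 0 (q = 3*0 = 0)
n = 4 (n = 3 - 1*(-1) = 3 + 1 = 4)
v(l) = -36*l (v(l) = 4*((-3*3)*l) = 4*(-9*l) = -36*l)
W(S) = 432 + 108*S (W(S) = (4 + S)*(-36*(-3) + 0) = (4 + S)*(108 + 0) = (4 + S)*108 = 432 + 108*S)
((q*W(-4))*(-16))*(6/9) = ((0*(432 + 108*(-4)))*(-16))*(6/9) = ((0*(432 - 432))*(-16))*(6*(⅑)) = ((0*0)*(-16))*(⅔) = (0*(-16))*(⅔) = 0*(⅔) = 0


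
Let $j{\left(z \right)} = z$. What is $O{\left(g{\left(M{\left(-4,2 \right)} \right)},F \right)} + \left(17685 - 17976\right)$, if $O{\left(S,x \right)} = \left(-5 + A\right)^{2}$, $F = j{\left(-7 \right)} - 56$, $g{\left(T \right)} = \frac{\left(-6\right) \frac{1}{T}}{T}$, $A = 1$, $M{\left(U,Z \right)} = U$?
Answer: $-275$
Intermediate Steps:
$g{\left(T \right)} = - \frac{6}{T^{2}}$
$F = -63$ ($F = -7 - 56 = -63$)
$O{\left(S,x \right)} = 16$ ($O{\left(S,x \right)} = \left(-5 + 1\right)^{2} = \left(-4\right)^{2} = 16$)
$O{\left(g{\left(M{\left(-4,2 \right)} \right)},F \right)} + \left(17685 - 17976\right) = 16 + \left(17685 - 17976\right) = 16 - 291 = -275$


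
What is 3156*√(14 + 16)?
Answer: 3156*√30 ≈ 17286.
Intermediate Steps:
3156*√(14 + 16) = 3156*√30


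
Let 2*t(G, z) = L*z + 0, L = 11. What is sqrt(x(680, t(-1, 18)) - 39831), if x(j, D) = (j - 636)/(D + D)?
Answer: I*sqrt(358477)/3 ≈ 199.58*I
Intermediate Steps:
t(G, z) = 11*z/2 (t(G, z) = (11*z + 0)/2 = (11*z)/2 = 11*z/2)
x(j, D) = (-636 + j)/(2*D) (x(j, D) = (-636 + j)/((2*D)) = (-636 + j)*(1/(2*D)) = (-636 + j)/(2*D))
sqrt(x(680, t(-1, 18)) - 39831) = sqrt((-636 + 680)/(2*(((11/2)*18))) - 39831) = sqrt((1/2)*44/99 - 39831) = sqrt((1/2)*(1/99)*44 - 39831) = sqrt(2/9 - 39831) = sqrt(-358477/9) = I*sqrt(358477)/3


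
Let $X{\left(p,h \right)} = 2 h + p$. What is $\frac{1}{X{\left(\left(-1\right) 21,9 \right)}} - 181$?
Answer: $- \frac{544}{3} \approx -181.33$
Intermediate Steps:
$X{\left(p,h \right)} = p + 2 h$
$\frac{1}{X{\left(\left(-1\right) 21,9 \right)}} - 181 = \frac{1}{\left(-1\right) 21 + 2 \cdot 9} - 181 = \frac{1}{-21 + 18} - 181 = \frac{1}{-3} - 181 = - \frac{1}{3} - 181 = - \frac{544}{3}$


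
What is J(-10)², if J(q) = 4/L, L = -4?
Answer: 1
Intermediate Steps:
J(q) = -1 (J(q) = 4/(-4) = 4*(-¼) = -1)
J(-10)² = (-1)² = 1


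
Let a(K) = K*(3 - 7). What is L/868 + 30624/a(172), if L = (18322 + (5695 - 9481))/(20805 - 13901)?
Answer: -1433668645/32210612 ≈ -44.509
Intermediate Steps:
a(K) = -4*K (a(K) = K*(-4) = -4*K)
L = 1817/863 (L = (18322 - 3786)/6904 = 14536*(1/6904) = 1817/863 ≈ 2.1054)
L/868 + 30624/a(172) = (1817/863)/868 + 30624/((-4*172)) = (1817/863)*(1/868) + 30624/(-688) = 1817/749084 + 30624*(-1/688) = 1817/749084 - 1914/43 = -1433668645/32210612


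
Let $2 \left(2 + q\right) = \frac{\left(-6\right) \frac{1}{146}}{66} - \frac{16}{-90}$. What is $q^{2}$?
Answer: $\frac{76328980729}{20891811600} \approx 3.6535$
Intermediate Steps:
$q = - \frac{276277}{144540}$ ($q = -2 + \frac{\frac{\left(-6\right) \frac{1}{146}}{66} - \frac{16}{-90}}{2} = -2 + \frac{\left(-6\right) \frac{1}{146} \cdot \frac{1}{66} - - \frac{8}{45}}{2} = -2 + \frac{\left(- \frac{3}{73}\right) \frac{1}{66} + \frac{8}{45}}{2} = -2 + \frac{- \frac{1}{1606} + \frac{8}{45}}{2} = -2 + \frac{1}{2} \cdot \frac{12803}{72270} = -2 + \frac{12803}{144540} = - \frac{276277}{144540} \approx -1.9114$)
$q^{2} = \left(- \frac{276277}{144540}\right)^{2} = \frac{76328980729}{20891811600}$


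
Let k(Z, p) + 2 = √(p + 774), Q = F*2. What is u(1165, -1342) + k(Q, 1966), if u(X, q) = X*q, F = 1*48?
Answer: -1563432 + 2*√685 ≈ -1.5634e+6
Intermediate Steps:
F = 48
Q = 96 (Q = 48*2 = 96)
k(Z, p) = -2 + √(774 + p) (k(Z, p) = -2 + √(p + 774) = -2 + √(774 + p))
u(1165, -1342) + k(Q, 1966) = 1165*(-1342) + (-2 + √(774 + 1966)) = -1563430 + (-2 + √2740) = -1563430 + (-2 + 2*√685) = -1563432 + 2*√685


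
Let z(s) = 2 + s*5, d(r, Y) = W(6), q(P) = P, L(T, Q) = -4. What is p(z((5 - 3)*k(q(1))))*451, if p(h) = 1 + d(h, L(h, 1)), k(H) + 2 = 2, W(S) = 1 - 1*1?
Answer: 451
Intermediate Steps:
W(S) = 0 (W(S) = 1 - 1 = 0)
k(H) = 0 (k(H) = -2 + 2 = 0)
d(r, Y) = 0
z(s) = 2 + 5*s
p(h) = 1 (p(h) = 1 + 0 = 1)
p(z((5 - 3)*k(q(1))))*451 = 1*451 = 451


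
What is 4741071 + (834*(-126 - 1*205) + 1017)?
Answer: 4466034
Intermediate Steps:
4741071 + (834*(-126 - 1*205) + 1017) = 4741071 + (834*(-126 - 205) + 1017) = 4741071 + (834*(-331) + 1017) = 4741071 + (-276054 + 1017) = 4741071 - 275037 = 4466034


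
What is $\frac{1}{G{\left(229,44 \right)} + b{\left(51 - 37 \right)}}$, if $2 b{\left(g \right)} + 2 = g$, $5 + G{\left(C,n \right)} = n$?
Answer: $\frac{1}{45} \approx 0.022222$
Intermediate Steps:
$G{\left(C,n \right)} = -5 + n$
$b{\left(g \right)} = -1 + \frac{g}{2}$
$\frac{1}{G{\left(229,44 \right)} + b{\left(51 - 37 \right)}} = \frac{1}{\left(-5 + 44\right) - \left(1 - \frac{51 - 37}{2}\right)} = \frac{1}{39 + \left(-1 + \frac{1}{2} \cdot 14\right)} = \frac{1}{39 + \left(-1 + 7\right)} = \frac{1}{39 + 6} = \frac{1}{45}$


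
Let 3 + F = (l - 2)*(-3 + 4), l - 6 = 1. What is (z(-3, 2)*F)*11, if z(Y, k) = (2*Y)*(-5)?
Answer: 660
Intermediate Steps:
l = 7 (l = 6 + 1 = 7)
z(Y, k) = -10*Y
F = 2 (F = -3 + (7 - 2)*(-3 + 4) = -3 + 5*1 = -3 + 5 = 2)
(z(-3, 2)*F)*11 = (-10*(-3)*2)*11 = (30*2)*11 = 60*11 = 660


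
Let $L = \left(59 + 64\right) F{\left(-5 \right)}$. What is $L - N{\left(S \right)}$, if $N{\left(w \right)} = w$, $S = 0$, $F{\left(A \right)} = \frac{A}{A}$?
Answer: $123$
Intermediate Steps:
$F{\left(A \right)} = 1$
$L = 123$ ($L = \left(59 + 64\right) 1 = 123 \cdot 1 = 123$)
$L - N{\left(S \right)} = 123 - 0 = 123 + 0 = 123$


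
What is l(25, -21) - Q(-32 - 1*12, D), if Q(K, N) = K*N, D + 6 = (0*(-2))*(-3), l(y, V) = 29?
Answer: -235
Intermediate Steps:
D = -6 (D = -6 + (0*(-2))*(-3) = -6 + 0*(-3) = -6 + 0 = -6)
l(25, -21) - Q(-32 - 1*12, D) = 29 - (-32 - 1*12)*(-6) = 29 - (-32 - 12)*(-6) = 29 - (-44)*(-6) = 29 - 1*264 = 29 - 264 = -235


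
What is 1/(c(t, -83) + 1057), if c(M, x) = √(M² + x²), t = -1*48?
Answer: 1057/1108056 - √9193/1108056 ≈ 0.00086739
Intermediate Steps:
t = -48
1/(c(t, -83) + 1057) = 1/(√((-48)² + (-83)²) + 1057) = 1/(√(2304 + 6889) + 1057) = 1/(√9193 + 1057) = 1/(1057 + √9193)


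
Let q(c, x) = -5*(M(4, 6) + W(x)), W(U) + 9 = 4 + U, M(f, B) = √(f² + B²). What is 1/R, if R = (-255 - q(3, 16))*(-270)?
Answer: 1/52245 + √13/1044900 ≈ 2.2591e-5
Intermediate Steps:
M(f, B) = √(B² + f²)
W(U) = -5 + U (W(U) = -9 + (4 + U) = -5 + U)
q(c, x) = 25 - 10*√13 - 5*x (q(c, x) = -5*(√(6² + 4²) + (-5 + x)) = -5*(√(36 + 16) + (-5 + x)) = -5*(√52 + (-5 + x)) = -5*(2*√13 + (-5 + x)) = -5*(-5 + x + 2*√13) = 25 - 10*√13 - 5*x)
R = 54000 - 2700*√13 (R = (-255 - (25 - 10*√13 - 5*16))*(-270) = (-255 - (25 - 10*√13 - 80))*(-270) = (-255 - (-55 - 10*√13))*(-270) = (-255 + (55 + 10*√13))*(-270) = (-200 + 10*√13)*(-270) = 54000 - 2700*√13 ≈ 44265.)
1/R = 1/(54000 - 2700*√13)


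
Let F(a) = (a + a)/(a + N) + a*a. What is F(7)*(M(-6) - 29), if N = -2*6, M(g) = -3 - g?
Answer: -6006/5 ≈ -1201.2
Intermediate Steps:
N = -12
F(a) = a² + 2*a/(-12 + a) (F(a) = (a + a)/(a - 12) + a*a = (2*a)/(-12 + a) + a² = 2*a/(-12 + a) + a² = a² + 2*a/(-12 + a))
F(7)*(M(-6) - 29) = (7*(2 + 7² - 12*7)/(-12 + 7))*((-3 - 1*(-6)) - 29) = (7*(2 + 49 - 84)/(-5))*((-3 + 6) - 29) = (7*(-⅕)*(-33))*(3 - 29) = (231/5)*(-26) = -6006/5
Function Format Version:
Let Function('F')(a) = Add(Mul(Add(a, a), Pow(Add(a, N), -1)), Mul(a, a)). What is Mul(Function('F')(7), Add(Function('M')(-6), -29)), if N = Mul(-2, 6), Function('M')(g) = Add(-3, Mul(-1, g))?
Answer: Rational(-6006, 5) ≈ -1201.2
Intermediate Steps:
N = -12
Function('F')(a) = Add(Pow(a, 2), Mul(2, a, Pow(Add(-12, a), -1))) (Function('F')(a) = Add(Mul(Add(a, a), Pow(Add(a, -12), -1)), Mul(a, a)) = Add(Mul(Mul(2, a), Pow(Add(-12, a), -1)), Pow(a, 2)) = Add(Mul(2, a, Pow(Add(-12, a), -1)), Pow(a, 2)) = Add(Pow(a, 2), Mul(2, a, Pow(Add(-12, a), -1))))
Mul(Function('F')(7), Add(Function('M')(-6), -29)) = Mul(Mul(7, Pow(Add(-12, 7), -1), Add(2, Pow(7, 2), Mul(-12, 7))), Add(Add(-3, Mul(-1, -6)), -29)) = Mul(Mul(7, Pow(-5, -1), Add(2, 49, -84)), Add(Add(-3, 6), -29)) = Mul(Mul(7, Rational(-1, 5), -33), Add(3, -29)) = Mul(Rational(231, 5), -26) = Rational(-6006, 5)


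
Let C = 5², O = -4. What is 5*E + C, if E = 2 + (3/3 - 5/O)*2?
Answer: 115/2 ≈ 57.500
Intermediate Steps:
C = 25
E = 13/2 (E = 2 + (3/3 - 5/(-4))*2 = 2 + (3*(⅓) - 5*(-¼))*2 = 2 + (1 + 5/4)*2 = 2 + (9/4)*2 = 2 + 9/2 = 13/2 ≈ 6.5000)
5*E + C = 5*(13/2) + 25 = 65/2 + 25 = 115/2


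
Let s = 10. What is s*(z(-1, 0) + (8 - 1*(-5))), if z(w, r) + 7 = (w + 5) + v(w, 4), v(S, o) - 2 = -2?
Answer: 100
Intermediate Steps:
v(S, o) = 0 (v(S, o) = 2 - 2 = 0)
z(w, r) = -2 + w (z(w, r) = -7 + ((w + 5) + 0) = -7 + ((5 + w) + 0) = -7 + (5 + w) = -2 + w)
s*(z(-1, 0) + (8 - 1*(-5))) = 10*((-2 - 1) + (8 - 1*(-5))) = 10*(-3 + (8 + 5)) = 10*(-3 + 13) = 10*10 = 100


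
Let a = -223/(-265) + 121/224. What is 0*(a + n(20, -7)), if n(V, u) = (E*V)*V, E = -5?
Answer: 0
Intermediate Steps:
n(V, u) = -5*V**2 (n(V, u) = (-5*V)*V = -5*V**2)
a = 82017/59360 (a = -223*(-1/265) + 121*(1/224) = 223/265 + 121/224 = 82017/59360 ≈ 1.3817)
0*(a + n(20, -7)) = 0*(82017/59360 - 5*20**2) = 0*(82017/59360 - 5*400) = 0*(82017/59360 - 2000) = 0*(-118637983/59360) = 0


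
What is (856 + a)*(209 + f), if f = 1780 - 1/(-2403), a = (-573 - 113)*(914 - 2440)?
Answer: 5007515157056/2403 ≈ 2.0839e+9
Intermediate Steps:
a = 1046836 (a = -686*(-1526) = 1046836)
f = 4277341/2403 (f = 1780 - 1*(-1/2403) = 1780 + 1/2403 = 4277341/2403 ≈ 1780.0)
(856 + a)*(209 + f) = (856 + 1046836)*(209 + 4277341/2403) = 1047692*(4779568/2403) = 5007515157056/2403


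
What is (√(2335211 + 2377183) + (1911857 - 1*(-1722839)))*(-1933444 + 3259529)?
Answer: 4819915845160 + 1326085*√4712394 ≈ 4.8228e+12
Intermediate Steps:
(√(2335211 + 2377183) + (1911857 - 1*(-1722839)))*(-1933444 + 3259529) = (√4712394 + (1911857 + 1722839))*1326085 = (√4712394 + 3634696)*1326085 = (3634696 + √4712394)*1326085 = 4819915845160 + 1326085*√4712394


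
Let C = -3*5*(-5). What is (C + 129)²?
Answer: 41616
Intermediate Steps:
C = 75 (C = -15*(-5) = 75)
(C + 129)² = (75 + 129)² = 204² = 41616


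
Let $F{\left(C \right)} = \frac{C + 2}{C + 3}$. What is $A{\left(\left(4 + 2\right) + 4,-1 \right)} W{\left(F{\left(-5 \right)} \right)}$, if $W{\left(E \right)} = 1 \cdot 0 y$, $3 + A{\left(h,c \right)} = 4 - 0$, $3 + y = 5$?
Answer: $0$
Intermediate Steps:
$y = 2$ ($y = -3 + 5 = 2$)
$A{\left(h,c \right)} = 1$ ($A{\left(h,c \right)} = -3 + \left(4 - 0\right) = -3 + \left(4 + 0\right) = -3 + 4 = 1$)
$F{\left(C \right)} = \frac{2 + C}{3 + C}$
$W{\left(E \right)} = 0$ ($W{\left(E \right)} = 1 \cdot 0 \cdot 2 = 0 \cdot 2 = 0$)
$A{\left(\left(4 + 2\right) + 4,-1 \right)} W{\left(F{\left(-5 \right)} \right)} = 1 \cdot 0 = 0$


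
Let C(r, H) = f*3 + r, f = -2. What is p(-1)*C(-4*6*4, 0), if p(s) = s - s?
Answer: 0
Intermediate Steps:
p(s) = 0
C(r, H) = -6 + r (C(r, H) = -2*3 + r = -6 + r)
p(-1)*C(-4*6*4, 0) = 0*(-6 - 4*6*4) = 0*(-6 - 24*4) = 0*(-6 - 96) = 0*(-102) = 0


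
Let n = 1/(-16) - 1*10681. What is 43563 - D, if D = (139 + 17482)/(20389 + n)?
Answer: 6766228165/155327 ≈ 43561.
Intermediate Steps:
n = -170897/16 (n = -1/16 - 10681 = -170897/16 ≈ -10681.)
D = 281936/155327 (D = (139 + 17482)/(20389 - 170897/16) = 17621/(155327/16) = 17621*(16/155327) = 281936/155327 ≈ 1.8151)
43563 - D = 43563 - 1*281936/155327 = 43563 - 281936/155327 = 6766228165/155327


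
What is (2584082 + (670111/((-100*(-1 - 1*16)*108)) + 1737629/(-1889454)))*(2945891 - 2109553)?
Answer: 62476448464854804298531/28908646200 ≈ 2.1612e+12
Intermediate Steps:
(2584082 + (670111/((-100*(-1 - 1*16)*108)) + 1737629/(-1889454)))*(2945891 - 2109553) = (2584082 + (670111/((-100*(-1 - 16)*108)) + 1737629*(-1/1889454)))*836338 = (2584082 + (670111/((-100*(-17)*108)) - 1737629/1889454))*836338 = (2584082 + (670111/((1700*108)) - 1737629/1889454))*836338 = (2584082 + (670111/183600 - 1737629/1889454))*836338 = (2584082 + 157852537499/57817292400)*836338 = (149404782432114299/57817292400)*836338 = 62476448464854804298531/28908646200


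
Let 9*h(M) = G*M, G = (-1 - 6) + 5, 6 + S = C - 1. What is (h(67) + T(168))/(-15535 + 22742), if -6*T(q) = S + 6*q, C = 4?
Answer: -3283/129726 ≈ -0.025307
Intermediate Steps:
S = -3 (S = -6 + (4 - 1) = -6 + 3 = -3)
G = -2 (G = -7 + 5 = -2)
T(q) = 1/2 - q (T(q) = -(-3 + 6*q)/6 = 1/2 - q)
h(M) = -2*M/9 (h(M) = (-2*M)/9 = -2*M/9)
(h(67) + T(168))/(-15535 + 22742) = (-2/9*67 + (1/2 - 1*168))/(-15535 + 22742) = (-134/9 + (1/2 - 168))/7207 = (-134/9 - 335/2)*(1/7207) = -3283/18*1/7207 = -3283/129726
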